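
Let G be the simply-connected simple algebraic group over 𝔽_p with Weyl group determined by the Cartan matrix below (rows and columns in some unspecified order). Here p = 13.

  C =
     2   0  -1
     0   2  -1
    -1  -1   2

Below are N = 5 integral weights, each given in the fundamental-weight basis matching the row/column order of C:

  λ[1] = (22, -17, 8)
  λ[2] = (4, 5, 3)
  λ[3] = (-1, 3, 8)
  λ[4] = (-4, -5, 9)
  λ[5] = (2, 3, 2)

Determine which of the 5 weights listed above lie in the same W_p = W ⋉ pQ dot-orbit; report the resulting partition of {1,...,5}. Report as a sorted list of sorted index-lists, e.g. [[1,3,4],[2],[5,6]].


Root system A_3: the 3×3 matrix C matches after relabeling.

λ_j+ρ reflected into Ā_13 (⟨·,θ^∨⟩≤13); 3-tuples as given:

  1: (3, 4, 3) · 2: (3, 4, 4) · 3: (0, 4, 9) · 4: (3, 4, 3) · 5: (3, 4, 3)

3 distinct reps among the 5 weights ⇒ 3 W_13-linkage classes:

[[1, 4, 5], [2], [3]]


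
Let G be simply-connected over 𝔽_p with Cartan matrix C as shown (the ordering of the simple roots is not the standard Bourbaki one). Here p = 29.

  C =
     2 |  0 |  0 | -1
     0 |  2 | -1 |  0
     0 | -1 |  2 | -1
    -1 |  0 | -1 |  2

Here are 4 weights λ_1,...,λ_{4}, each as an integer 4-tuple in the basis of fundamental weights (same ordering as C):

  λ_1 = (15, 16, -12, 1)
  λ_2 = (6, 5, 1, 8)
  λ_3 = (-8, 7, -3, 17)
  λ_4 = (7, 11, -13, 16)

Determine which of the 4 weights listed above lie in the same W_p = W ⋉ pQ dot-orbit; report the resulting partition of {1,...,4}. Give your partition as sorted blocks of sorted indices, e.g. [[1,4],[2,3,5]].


Cartan matrix: type A_4 (|W|=120); un-permuting the 4 rows.

λ_j+ρ reflected into Ā_29 (⟨·,θ^∨⟩≤29); 4-tuples as given:

  [1] (7, 6, 2, 9) · [2] (7, 6, 2, 9) · [3] (7, 6, 2, 9) · [4] (8, 0, 12, 5)

Linkage partition of the 4 weights (2 classes, p=29):

[[1, 2, 3], [4]]


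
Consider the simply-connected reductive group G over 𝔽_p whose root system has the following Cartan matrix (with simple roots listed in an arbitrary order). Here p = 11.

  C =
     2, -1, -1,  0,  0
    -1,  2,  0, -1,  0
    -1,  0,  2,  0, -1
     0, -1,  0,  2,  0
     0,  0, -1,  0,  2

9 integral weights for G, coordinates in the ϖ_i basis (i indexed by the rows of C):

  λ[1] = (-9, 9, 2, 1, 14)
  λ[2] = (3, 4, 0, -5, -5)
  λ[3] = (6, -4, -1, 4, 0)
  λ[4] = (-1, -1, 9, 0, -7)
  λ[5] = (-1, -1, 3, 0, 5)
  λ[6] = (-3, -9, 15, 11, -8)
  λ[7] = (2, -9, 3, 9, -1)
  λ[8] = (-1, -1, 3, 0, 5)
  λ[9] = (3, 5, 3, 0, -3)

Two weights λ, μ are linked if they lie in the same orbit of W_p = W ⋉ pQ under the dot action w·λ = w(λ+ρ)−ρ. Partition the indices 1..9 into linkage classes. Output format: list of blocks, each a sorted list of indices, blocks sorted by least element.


Type A_5, rank 5, |W|=720; reorder rows/cols to standard.

Each λ_j+ρ reduced to Ā_11; 5-tuples below use C's row order:

  λ_1+ρ ↦ (4, 3, 0, 2, 1)
  λ_2+ρ ↦ (1, 1, 3, 4, 1)
  λ_3+ρ ↦ (4, 3, 0, 2, 1)
  λ_4+ρ ↦ (0, 0, 4, 1, 6)
  λ_5+ρ ↦ (0, 0, 4, 1, 6)
  λ_6+ρ ↦ (4, 3, 0, 2, 1)
  λ_7+ρ ↦ (4, 3, 0, 2, 1)
  λ_8+ρ ↦ (0, 0, 4, 1, 6)
  λ_9+ρ ↦ (4, 3, 0, 2, 1)

Linkage partition of the 9 weights (3 classes, p=11):

[[1, 3, 6, 7, 9], [2], [4, 5, 8]]


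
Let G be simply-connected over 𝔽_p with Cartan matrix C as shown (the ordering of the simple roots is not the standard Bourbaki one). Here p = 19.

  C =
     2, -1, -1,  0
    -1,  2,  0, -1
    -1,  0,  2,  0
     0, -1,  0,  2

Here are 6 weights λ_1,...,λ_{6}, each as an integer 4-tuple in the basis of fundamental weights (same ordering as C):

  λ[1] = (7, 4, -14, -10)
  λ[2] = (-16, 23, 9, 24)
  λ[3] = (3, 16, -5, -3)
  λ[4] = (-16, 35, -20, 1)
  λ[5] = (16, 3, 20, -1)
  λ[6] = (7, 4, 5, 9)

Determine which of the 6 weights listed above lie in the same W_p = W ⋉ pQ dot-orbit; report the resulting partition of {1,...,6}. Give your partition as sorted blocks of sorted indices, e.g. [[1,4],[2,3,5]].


A_4 Cartan matrix, 4 simple roots permuted; ρ=(1,1,1,1).

Folding the 6 weights λ_j+ρ into Ā_19 (reps in the given 4-coord order):

  λ_1 → (4, 5, 4, 0);  λ_2 → (4, 5, 4, 0);  λ_3 → (0, 15, 2, 0);  λ_4 → (0, 15, 2, 0);  λ_5 → (0, 15, 2, 0);  λ_6 → (4, 5, 4, 0)

2 distinct reps among the 6 weights ⇒ 2 W_19-linkage classes:

[[1, 2, 6], [3, 4, 5]]


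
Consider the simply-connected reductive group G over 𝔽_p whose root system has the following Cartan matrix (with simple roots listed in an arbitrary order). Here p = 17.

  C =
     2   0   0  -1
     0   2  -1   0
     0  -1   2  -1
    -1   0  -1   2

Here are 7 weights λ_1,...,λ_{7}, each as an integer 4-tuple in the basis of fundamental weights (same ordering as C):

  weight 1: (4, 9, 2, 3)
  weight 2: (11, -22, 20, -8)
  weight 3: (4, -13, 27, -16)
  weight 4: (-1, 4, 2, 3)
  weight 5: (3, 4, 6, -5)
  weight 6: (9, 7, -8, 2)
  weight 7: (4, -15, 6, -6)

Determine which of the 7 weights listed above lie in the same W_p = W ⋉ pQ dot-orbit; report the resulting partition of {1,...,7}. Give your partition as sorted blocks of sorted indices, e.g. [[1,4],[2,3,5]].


A_4 Cartan matrix, 4 simple roots permuted; ρ=(1,1,1,1).

W_17-reps of the 7 weights in Ā_17 (same 4-coord order as C):

  λ_1+ρ ↦ (0, 5, 3, 4)
  λ_2+ρ ↦ (0, 5, 3, 4)
  λ_3+ρ ↦ (1, 1, 1, 4)
  λ_4+ρ ↦ (0, 5, 3, 4)
  λ_5+ρ ↦ (0, 5, 3, 4)
  λ_6+ρ ↦ (6, 1, 3, 4)
  λ_7+ρ ↦ (7, 2, 5, 0)

These 7 weights hit 4 W_17-dot-orbits; sizes (4, 1, 1, 1):

[[1, 2, 4, 5], [3], [6], [7]]


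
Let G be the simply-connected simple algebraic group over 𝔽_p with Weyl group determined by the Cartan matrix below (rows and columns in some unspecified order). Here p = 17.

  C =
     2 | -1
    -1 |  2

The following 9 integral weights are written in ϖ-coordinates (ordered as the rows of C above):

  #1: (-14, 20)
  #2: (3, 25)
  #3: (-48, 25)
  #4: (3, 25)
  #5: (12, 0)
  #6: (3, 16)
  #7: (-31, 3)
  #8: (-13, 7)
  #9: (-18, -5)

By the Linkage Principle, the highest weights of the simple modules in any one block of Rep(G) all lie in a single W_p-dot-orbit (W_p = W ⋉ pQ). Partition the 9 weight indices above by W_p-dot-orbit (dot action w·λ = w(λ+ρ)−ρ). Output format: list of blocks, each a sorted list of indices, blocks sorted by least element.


Dynkin diagram of C (from the 2 off-diagonal −1 entries): A_2.

Ā_17 reps of the 9 weights (A_2, coords as presented):

  1: (9, 4)
  2: (9, 4)
  3: (9, 4)
  4: (9, 4)
  5: (13, 1)
  6: (0, 13)
  7: (9, 4)
  8: (8, 4)
  9: (0, 13)

Grouping the 9 weights by Ā_17-representative: 4 linkage classes.

[[1, 2, 3, 4, 7], [5], [6, 9], [8]]


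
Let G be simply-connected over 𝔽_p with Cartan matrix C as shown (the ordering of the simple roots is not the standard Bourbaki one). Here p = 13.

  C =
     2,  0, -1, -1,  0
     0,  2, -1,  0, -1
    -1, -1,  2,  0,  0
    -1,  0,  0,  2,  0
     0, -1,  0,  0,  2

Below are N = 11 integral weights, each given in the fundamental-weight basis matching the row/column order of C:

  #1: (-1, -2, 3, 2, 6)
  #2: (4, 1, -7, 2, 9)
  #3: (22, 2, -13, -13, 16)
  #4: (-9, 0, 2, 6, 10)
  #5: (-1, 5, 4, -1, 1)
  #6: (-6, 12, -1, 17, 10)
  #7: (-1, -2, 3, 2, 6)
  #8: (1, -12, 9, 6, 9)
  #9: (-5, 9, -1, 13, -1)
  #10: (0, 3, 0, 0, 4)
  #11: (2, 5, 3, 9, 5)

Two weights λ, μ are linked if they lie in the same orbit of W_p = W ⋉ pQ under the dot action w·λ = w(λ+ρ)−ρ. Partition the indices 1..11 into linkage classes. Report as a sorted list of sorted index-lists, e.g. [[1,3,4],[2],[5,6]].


Type A_5, rank 5, |W|=720; reorder rows/cols to standard.

λ_j+ρ reflected into Ā_13 (⟨·,θ^∨⟩≤13); 5-tuples as given:

  1: (0, 1, 3, 3, 6);  2: (1, 4, 1, 1, 5);  3: (1, 4, 1, 1, 5);  4: (1, 4, 1, 1, 5);  5: (0, 6, 5, 0, 2);  6: (0, 6, 5, 0, 2);  7: (0, 1, 3, 3, 6);  8: (1, 4, 1, 1, 5);  9: (0, 1, 3, 3, 6);  10: (1, 4, 1, 1, 5);  11: (0, 1, 3, 3, 6)

These 11 weights hit 3 W_13-dot-orbits; sizes (4, 5, 2):

[[1, 7, 9, 11], [2, 3, 4, 8, 10], [5, 6]]


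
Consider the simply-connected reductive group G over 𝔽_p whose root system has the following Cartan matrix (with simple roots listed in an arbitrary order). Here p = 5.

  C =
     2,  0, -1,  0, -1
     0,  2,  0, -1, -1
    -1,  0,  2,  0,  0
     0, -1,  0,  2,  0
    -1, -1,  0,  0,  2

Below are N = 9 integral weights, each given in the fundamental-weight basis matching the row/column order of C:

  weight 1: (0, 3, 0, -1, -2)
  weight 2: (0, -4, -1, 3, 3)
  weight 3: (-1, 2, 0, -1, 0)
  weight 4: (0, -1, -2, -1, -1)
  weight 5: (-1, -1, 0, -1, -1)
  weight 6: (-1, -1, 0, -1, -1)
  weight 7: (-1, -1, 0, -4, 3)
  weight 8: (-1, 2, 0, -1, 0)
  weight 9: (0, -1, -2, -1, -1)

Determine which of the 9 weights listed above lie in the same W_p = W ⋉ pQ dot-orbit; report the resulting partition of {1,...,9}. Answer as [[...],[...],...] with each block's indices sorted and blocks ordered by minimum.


C ↔ A_5 under row/col permutation; |W(A_5)| = 720.

Ā_5 reps of the 9 weights (A_5, coords as presented):

  [1] (0, 3, 1, 0, 1)
  [2] (0, 3, 1, 0, 1)
  [3] (0, 3, 1, 0, 1)
  [4] (0, 0, 1, 0, 0)
  [5] (0, 0, 1, 0, 0)
  [6] (0, 0, 1, 0, 0)
  [7] (0, 3, 1, 0, 1)
  [8] (0, 3, 1, 0, 1)
  [9] (0, 0, 1, 0, 0)

Grouping the 9 weights by Ā_5-representative: 2 linkage classes.

[[1, 2, 3, 7, 8], [4, 5, 6, 9]]


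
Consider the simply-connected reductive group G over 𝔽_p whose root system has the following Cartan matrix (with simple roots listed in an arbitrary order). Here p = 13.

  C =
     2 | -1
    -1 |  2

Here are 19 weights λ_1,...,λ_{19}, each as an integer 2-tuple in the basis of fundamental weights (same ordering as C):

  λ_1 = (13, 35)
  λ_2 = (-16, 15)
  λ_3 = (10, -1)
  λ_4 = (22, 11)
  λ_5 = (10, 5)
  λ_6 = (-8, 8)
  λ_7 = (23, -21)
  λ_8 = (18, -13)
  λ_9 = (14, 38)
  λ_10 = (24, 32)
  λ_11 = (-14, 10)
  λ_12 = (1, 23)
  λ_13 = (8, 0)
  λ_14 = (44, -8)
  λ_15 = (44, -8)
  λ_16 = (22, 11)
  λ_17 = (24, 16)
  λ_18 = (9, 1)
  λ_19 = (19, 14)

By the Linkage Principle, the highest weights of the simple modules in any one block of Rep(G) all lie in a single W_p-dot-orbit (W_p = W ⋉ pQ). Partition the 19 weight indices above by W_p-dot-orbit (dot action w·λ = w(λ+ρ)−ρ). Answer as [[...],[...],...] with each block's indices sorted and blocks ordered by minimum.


C ↔ A_2 under row/col permutation; |W(A_2)| = 6.

W_13-reps of the 19 weights in Ā_13 (same 2-coord order as C):

  1: (10, 2)
  2: (10, 2)
  3: (11, 0)
  4: (9, 1)
  5: (7, 2)
  6: (7, 2)
  7: (7, 2)
  8: (1, 6)
  9: (11, 2)
  10: (1, 6)
  11: (11, 2)
  12: (11, 0)
  13: (9, 1)
  14: (1, 6)
  15: (1, 6)
  16: (9, 1)
  17: (9, 1)
  18: (10, 2)
  19: (7, 2)

6 distinct reps among the 19 weights ⇒ 6 W_13-linkage classes:

[[1, 2, 18], [3, 12], [4, 13, 16, 17], [5, 6, 7, 19], [8, 10, 14, 15], [9, 11]]


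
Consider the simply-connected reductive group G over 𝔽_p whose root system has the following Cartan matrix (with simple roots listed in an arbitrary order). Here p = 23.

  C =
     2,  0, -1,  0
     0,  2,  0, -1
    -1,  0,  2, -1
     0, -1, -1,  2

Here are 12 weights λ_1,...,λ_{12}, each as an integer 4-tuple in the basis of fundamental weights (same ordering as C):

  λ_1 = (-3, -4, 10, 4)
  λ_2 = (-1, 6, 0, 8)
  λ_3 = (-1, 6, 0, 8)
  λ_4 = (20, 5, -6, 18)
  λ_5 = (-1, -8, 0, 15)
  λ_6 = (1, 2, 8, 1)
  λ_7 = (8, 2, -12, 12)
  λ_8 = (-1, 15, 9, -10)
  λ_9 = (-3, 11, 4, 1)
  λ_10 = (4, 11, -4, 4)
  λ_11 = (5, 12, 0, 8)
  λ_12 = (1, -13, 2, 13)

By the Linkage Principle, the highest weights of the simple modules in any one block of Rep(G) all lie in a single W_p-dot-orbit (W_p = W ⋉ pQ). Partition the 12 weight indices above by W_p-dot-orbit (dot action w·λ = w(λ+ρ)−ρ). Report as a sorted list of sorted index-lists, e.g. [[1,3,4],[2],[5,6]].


A_4 Cartan matrix, 4 simple roots permuted; ρ=(1,1,1,1).

Alcove-folded reps (p=23, 12 weights, presented ϖ-order):

    [1] (2, 3, 9, 2)
    [2] (0, 7, 1, 9)
    [3] (0, 7, 1, 9)
    [4] (2, 12, 3, 2)
    [5] (0, 7, 1, 9)
    [6] (2, 3, 9, 2)
    [7] (2, 3, 9, 2)
    [8] (0, 7, 1, 9)
    [9] (2, 12, 3, 2)
    [10] (2, 12, 3, 2)
    [11] (0, 7, 1, 9)
    [12] (2, 12, 3, 2)

These 12 weights hit 3 W_23-dot-orbits; sizes (3, 5, 4):

[[1, 6, 7], [2, 3, 5, 8, 11], [4, 9, 10, 12]]


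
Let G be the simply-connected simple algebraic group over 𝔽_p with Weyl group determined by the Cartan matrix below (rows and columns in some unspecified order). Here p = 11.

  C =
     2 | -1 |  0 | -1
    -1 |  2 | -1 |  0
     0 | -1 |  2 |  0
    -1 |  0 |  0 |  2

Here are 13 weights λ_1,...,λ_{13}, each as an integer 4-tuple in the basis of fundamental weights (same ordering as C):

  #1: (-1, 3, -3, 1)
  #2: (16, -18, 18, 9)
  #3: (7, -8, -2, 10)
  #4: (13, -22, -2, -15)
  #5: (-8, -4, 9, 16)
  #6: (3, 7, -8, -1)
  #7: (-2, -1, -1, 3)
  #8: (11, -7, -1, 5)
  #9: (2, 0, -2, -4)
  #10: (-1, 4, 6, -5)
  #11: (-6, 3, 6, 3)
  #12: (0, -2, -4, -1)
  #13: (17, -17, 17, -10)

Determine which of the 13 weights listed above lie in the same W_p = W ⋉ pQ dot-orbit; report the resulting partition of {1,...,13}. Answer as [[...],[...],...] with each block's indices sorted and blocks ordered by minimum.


Cartan matrix: type A_4 (|W|=120); un-permuting the 4 rows.

λ_j+ρ reflected into Ā_11 (⟨·,θ^∨⟩≤11); 4-tuples as given:

  [1] (0, 2, 2, 2)
  [2] (5, 2, 3, 1)
  [3] (0, 0, 1, 3)
  [4] (0, 0, 1, 3)
  [5] (3, 1, 6, 1)
  [6] (3, 1, 6, 1)
  [7] (0, 0, 1, 3)
  [8] (4, 1, 0, 1)
  [9] (0, 0, 1, 3)
  [10] (3, 1, 6, 1)
  [11] (3, 1, 6, 1)
  [12] (0, 0, 1, 3)
  [13] (0, 2, 2, 2)

Grouping the 13 weights by Ā_11-representative: 5 linkage classes.

[[1, 13], [2], [3, 4, 7, 9, 12], [5, 6, 10, 11], [8]]


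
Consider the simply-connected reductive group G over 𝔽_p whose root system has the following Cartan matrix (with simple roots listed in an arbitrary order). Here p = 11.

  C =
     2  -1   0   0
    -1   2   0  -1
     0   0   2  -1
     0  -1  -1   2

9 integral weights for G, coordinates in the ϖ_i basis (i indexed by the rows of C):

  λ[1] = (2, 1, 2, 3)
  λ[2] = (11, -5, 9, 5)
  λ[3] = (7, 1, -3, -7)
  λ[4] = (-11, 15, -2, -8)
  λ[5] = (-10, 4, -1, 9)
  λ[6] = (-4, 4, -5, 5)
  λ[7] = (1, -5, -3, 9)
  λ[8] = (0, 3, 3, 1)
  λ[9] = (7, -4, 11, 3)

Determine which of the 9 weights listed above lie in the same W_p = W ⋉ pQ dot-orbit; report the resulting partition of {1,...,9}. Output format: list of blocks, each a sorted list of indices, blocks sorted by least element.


Cartan matrix: type A_4 (|W|=120); un-permuting the 4 rows.

W_11-reps of the 9 weights in Ā_11 (same 4-coord order as C):

  1: (2, 2, 2, 4) · 2: (3, 1, 1, 1) · 3: (2, 2, 2, 4) · 4: (3, 1, 1, 1) · 5: (1, 4, 4, 2) · 6: (3, 2, 4, 2) · 7: (2, 2, 2, 4) · 8: (1, 4, 4, 2) · 9: (3, 1, 1, 1)

4 distinct reps among the 9 weights ⇒ 4 W_11-linkage classes:

[[1, 3, 7], [2, 4, 9], [5, 8], [6]]


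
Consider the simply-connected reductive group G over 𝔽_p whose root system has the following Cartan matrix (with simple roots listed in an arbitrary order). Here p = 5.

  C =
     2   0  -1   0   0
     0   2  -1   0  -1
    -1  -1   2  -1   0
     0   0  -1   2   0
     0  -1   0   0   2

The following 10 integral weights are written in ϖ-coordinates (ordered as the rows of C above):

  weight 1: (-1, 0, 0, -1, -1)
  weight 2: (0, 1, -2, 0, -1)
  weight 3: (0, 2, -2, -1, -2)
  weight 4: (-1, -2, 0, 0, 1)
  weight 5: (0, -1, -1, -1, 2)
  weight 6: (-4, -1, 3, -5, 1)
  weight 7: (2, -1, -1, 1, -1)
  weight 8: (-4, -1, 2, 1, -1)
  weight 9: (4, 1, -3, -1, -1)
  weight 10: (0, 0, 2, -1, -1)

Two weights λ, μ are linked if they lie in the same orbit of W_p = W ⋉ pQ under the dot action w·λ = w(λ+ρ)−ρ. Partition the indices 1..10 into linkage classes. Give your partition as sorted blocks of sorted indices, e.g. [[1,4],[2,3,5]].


Root system D_5: the 5×5 matrix C matches after relabeling.

λ_j+ρ reflected into Ā_5 (⟨·,θ^∨⟩≤5); 5-tuples as given:

  λ_1 → (0, 1, 1, 0, 0) · λ_2 → (0, 1, 1, 0, 0) · λ_3 → (0, 1, 0, 1, 1) · λ_4 → (0, 1, 0, 1, 1) · λ_5 → (1, 0, 0, 0, 3) · λ_6 → (0, 1, 0, 1, 1) · λ_7 → (3, 0, 0, 2, 0) · λ_8 → (3, 0, 0, 2, 0) · λ_9 → (3, 0, 0, 2, 0) · λ_10 → (1, 0, 0, 0, 3)

Grouping the 10 weights by Ā_5-representative: 4 linkage classes.

[[1, 2], [3, 4, 6], [5, 10], [7, 8, 9]]


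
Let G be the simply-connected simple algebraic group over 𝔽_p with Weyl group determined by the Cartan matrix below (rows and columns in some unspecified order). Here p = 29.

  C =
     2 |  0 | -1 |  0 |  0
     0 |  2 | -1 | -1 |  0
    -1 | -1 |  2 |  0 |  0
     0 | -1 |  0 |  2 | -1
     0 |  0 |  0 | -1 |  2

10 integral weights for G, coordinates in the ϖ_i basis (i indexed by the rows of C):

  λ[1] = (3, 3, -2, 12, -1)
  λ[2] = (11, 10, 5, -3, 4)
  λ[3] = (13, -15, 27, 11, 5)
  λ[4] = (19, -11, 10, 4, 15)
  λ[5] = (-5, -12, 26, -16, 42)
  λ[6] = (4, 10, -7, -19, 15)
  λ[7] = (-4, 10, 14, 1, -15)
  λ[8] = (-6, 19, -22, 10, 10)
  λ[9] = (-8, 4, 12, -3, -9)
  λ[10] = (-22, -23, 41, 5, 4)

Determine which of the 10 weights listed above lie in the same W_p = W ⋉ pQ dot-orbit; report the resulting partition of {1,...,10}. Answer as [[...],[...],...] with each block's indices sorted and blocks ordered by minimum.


Root system A_5: the 5×5 matrix C matches after relabeling.

W_29-reps of the 10 weights in Ā_29 (same 5-coord order as C):

  λ_1+ρ ↦ (3, 3, 1, 13, 0)
  λ_2+ρ ↦ (9, 9, 6, 2, 0)
  λ_3+ρ ↦ (3, 1, 11, 11, 2)
  λ_4+ρ ↦ (7, 5, 1, 3, 2)
  λ_5+ρ ↦ (3, 1, 11, 11, 2)
  λ_6+ρ ↦ (7, 5, 1, 3, 2)
  λ_7+ρ ↦ (3, 1, 11, 11, 2)
  λ_8+ρ ↦ (7, 5, 1, 3, 2)
  λ_9+ρ ↦ (7, 5, 1, 3, 2)
  λ_10+ρ ↦ (7, 5, 1, 3, 2)

Grouping the 10 weights by Ā_29-representative: 4 linkage classes.

[[1], [2], [3, 5, 7], [4, 6, 8, 9, 10]]


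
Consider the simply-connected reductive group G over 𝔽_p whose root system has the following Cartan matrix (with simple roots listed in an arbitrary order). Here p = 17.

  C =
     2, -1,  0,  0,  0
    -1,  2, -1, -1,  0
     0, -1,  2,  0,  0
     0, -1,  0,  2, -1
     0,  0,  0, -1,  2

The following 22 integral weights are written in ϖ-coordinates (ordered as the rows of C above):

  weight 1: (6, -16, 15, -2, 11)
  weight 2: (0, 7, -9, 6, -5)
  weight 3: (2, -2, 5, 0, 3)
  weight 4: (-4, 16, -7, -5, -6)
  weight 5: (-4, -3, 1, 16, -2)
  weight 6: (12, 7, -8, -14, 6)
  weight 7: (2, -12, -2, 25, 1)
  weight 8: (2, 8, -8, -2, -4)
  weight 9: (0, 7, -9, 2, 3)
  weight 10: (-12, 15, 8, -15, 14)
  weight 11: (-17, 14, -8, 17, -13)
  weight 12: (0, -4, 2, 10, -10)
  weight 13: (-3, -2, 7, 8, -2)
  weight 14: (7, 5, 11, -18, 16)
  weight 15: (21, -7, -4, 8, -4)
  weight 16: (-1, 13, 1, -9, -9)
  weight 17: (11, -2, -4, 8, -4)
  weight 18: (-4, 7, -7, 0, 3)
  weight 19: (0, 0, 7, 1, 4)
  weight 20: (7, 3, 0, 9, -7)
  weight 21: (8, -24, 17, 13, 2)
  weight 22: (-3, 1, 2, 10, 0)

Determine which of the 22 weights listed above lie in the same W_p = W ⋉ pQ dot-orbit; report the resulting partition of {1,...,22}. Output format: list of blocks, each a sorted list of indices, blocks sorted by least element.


C ↔ D_5 under row/col permutation; |W(D_5)| = 1920.

W_17-reps of the 22 weights in Ā_17 (same 5-coord order as C):

  [1] (1, 0, 8, 1, 4) · [2] (1, 0, 8, 1, 4) · [3] (2, 1, 5, 0, 4) · [4] (2, 1, 5, 0, 4) · [5] (2, 0, 3, 0, 1) · [6] (1, 2, 5, 1, 1) · [7] (2, 0, 0, 1, 8) · [8] (1, 2, 5, 1, 1) · [9] (1, 0, 8, 1, 4) · [10] (2, 0, 0, 1, 8) · [11] (1, 0, 8, 1, 4) · [12] (2, 0, 0, 1, 8) · [13] (1, 2, 5, 1, 1) · [14] (2, 0, 0, 1, 8) · [15] (8, 0, 1, 3, 0) · [16] (2, 0, 0, 1, 8) · [17] (8, 0, 1, 3, 0) · [18] (2, 1, 5, 0, 4) · [19] (1, 0, 8, 1, 4) · [20] (2, 1, 5, 0, 4) · [21] (8, 0, 1, 3, 0) · [22] (2, 0, 3, 0, 1)

Grouping the 22 weights by Ā_17-representative: 6 linkage classes.

[[1, 2, 9, 11, 19], [3, 4, 18, 20], [5, 22], [6, 8, 13], [7, 10, 12, 14, 16], [15, 17, 21]]


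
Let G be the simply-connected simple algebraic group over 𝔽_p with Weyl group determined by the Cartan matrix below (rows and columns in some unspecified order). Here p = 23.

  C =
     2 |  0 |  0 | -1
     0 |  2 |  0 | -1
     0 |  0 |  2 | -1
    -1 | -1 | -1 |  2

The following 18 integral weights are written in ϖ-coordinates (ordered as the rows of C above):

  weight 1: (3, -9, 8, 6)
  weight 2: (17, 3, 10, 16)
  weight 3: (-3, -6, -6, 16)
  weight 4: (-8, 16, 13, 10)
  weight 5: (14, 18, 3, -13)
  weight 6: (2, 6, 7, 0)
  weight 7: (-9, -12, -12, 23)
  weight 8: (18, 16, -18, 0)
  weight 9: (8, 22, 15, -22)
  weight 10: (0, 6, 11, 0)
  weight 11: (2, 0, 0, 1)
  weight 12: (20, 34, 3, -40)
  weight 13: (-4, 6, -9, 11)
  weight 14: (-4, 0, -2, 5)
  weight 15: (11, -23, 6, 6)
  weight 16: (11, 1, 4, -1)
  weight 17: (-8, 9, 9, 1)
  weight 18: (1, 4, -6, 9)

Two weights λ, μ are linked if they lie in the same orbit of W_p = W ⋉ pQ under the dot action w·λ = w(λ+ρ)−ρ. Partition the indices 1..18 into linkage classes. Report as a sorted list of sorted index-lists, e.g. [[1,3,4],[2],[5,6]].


Cartan matrix: type D_4 (|W|=192); un-permuting the 4 rows.

Each λ_j+ρ reduced to Ā_23; 4-tuples below use C's row order:

  [1] (3, 7, 8, 1) · [2] (12, 2, 5, 0) · [3] (2, 5, 5, 5) · [4] (12, 2, 5, 0) · [5] (3, 7, 8, 1) · [6] (3, 7, 8, 1) · [7] (2, 5, 5, 5) · [8] (3, 1, 1, 2) · [9] (12, 2, 5, 0) · [10] (1, 7, 12, 1) · [11] (3, 1, 1, 2) · [12] (12, 2, 5, 0) · [13] (3, 7, 8, 1) · [14] (3, 1, 1, 2) · [15] (3, 7, 8, 1) · [16] (12, 2, 5, 0) · [17] (2, 5, 5, 5) · [18] (2, 5, 5, 5)

5 distinct reps among the 18 weights ⇒ 5 W_23-linkage classes:

[[1, 5, 6, 13, 15], [2, 4, 9, 12, 16], [3, 7, 17, 18], [8, 11, 14], [10]]


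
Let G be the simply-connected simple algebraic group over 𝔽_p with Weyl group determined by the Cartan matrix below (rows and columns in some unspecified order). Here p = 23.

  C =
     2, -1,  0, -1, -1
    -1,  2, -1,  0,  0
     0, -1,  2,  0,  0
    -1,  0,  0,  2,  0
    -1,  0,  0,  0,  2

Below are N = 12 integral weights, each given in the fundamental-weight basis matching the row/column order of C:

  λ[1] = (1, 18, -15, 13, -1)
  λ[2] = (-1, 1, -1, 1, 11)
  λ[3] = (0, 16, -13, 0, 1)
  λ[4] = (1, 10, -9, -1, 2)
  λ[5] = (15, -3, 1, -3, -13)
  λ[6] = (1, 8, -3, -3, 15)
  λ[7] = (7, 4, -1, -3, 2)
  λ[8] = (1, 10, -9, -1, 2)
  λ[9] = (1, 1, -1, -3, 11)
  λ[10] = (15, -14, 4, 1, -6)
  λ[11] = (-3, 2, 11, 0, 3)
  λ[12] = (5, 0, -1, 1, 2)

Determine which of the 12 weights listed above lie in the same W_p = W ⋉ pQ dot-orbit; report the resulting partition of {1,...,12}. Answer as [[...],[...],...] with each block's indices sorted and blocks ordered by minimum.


Cartan matrix: type D_5 (|W|=1920); un-permuting the 5 rows.

Alcove-folded reps (p=23, 12 weights, presented ϖ-order):

  λ_1 → (0, 2, 0, 2, 12) · λ_2 → (0, 2, 0, 2, 12) · λ_3 → (1, 1, 12, 1, 2) · λ_4 → (2, 3, 8, 0, 3) · λ_5 → (0, 2, 0, 2, 12) · λ_6 → (0, 2, 0, 2, 12) · λ_7 → (6, 1, 0, 2, 3) · λ_8 → (2, 3, 8, 0, 3) · λ_9 → (0, 2, 0, 2, 12) · λ_10 → (2, 3, 8, 0, 3) · λ_11 → (1, 1, 12, 1, 2) · λ_12 → (6, 1, 0, 2, 3)

Partition of {1..12} into 4 W_23-dot-orbits:

[[1, 2, 5, 6, 9], [3, 11], [4, 8, 10], [7, 12]]


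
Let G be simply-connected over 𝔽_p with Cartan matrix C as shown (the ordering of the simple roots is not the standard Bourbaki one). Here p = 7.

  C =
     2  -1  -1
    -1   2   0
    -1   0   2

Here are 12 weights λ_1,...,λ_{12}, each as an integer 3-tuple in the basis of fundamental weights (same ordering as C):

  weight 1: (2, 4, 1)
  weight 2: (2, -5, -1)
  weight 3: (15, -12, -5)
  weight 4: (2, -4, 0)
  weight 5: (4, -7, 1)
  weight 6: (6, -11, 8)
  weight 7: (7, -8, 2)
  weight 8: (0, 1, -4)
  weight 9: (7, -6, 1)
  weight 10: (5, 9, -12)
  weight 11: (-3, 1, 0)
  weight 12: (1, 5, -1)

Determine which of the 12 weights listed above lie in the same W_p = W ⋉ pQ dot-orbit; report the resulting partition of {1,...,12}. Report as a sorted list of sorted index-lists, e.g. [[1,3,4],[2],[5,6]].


Type A_3, rank 3, |W|=24; reorder rows/cols to standard.

Folding the 12 weights λ_j+ρ into Ā_7 (reps in the given 3-coord order):

    λ_1 → (2, 2, 1)
    λ_2 → (0, 3, 1)
    λ_3 → (2, 2, 1)
    λ_4 → (0, 3, 1)
    λ_5 → (1, 5, 1)
    λ_6 → (2, 0, 1)
    λ_7 → (0, 3, 1)
    λ_8 → (2, 0, 1)
    λ_9 → (2, 2, 1)
    λ_10 → (2, 2, 1)
    λ_11 → (1, 0, 1)
    λ_12 → (1, 5, 1)

Linkage partition of the 12 weights (5 classes, p=7):

[[1, 3, 9, 10], [2, 4, 7], [5, 12], [6, 8], [11]]


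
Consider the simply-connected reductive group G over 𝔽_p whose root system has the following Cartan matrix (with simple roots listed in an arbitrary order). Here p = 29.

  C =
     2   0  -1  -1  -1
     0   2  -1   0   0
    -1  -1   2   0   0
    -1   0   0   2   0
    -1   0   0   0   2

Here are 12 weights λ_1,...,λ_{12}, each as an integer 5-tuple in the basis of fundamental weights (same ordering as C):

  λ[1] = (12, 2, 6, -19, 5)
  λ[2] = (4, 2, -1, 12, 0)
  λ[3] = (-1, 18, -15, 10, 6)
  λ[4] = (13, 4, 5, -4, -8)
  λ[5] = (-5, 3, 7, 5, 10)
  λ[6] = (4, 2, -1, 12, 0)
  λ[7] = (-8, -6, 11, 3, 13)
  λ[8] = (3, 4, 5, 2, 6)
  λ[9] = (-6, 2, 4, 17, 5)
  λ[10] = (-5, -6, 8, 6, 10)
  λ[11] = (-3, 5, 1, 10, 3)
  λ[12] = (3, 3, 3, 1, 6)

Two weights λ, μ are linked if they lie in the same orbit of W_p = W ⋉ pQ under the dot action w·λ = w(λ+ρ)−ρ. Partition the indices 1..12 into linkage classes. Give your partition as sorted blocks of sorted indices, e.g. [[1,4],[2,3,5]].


Cartan matrix: type D_5 (|W|=1920); un-permuting the 5 rows.

Ā_29 reps of the 12 weights (D_5, coords as presented):

  1: (5, 3, 0, 13, 1) · 2: (5, 3, 0, 13, 1) · 3: (4, 5, 0, 3, 7) · 4: (4, 5, 0, 3, 7) · 5: (4, 4, 4, 2, 7) · 6: (5, 3, 0, 13, 1) · 7: (4, 5, 0, 3, 7) · 8: (4, 5, 0, 3, 7) · 9: (5, 3, 0, 13, 1) · 10: (4, 5, 0, 3, 7) · 11: (2, 6, 0, 9, 2) · 12: (4, 4, 4, 2, 7)

Partition of {1..12} into 4 W_29-dot-orbits:

[[1, 2, 6, 9], [3, 4, 7, 8, 10], [5, 12], [11]]


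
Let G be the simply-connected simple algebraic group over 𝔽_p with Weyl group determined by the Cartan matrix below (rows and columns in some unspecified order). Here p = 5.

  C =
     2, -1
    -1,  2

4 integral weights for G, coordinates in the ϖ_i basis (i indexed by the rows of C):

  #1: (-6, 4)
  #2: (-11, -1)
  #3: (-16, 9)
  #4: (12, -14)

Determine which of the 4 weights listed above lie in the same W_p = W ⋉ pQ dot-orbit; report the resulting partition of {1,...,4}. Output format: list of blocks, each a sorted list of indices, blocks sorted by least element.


Type A_2, rank 2, |W|=6; reorder rows/cols to standard.

Ā_5 reps of the 4 weights (A_2, coords as presented):

  1: (5, 0)
  2: (5, 0)
  3: (5, 0)
  4: (2, 0)

2 distinct reps among the 4 weights ⇒ 2 W_5-linkage classes:

[[1, 2, 3], [4]]


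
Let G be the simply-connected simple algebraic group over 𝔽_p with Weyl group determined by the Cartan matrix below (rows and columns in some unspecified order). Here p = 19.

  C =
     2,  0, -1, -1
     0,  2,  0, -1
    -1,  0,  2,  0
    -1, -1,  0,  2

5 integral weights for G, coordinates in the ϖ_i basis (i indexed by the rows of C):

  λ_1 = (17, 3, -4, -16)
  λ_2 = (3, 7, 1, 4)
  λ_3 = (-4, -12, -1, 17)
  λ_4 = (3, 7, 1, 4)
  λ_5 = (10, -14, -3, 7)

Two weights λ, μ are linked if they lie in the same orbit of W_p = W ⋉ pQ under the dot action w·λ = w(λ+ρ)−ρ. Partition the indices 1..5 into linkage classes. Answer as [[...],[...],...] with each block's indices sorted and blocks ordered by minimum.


C ↔ A_4 under row/col permutation; |W(A_4)| = 120.

Each λ_j+ρ reduced to Ā_19; 4-tuples below use C's row order:

  λ_1 → (0, 11, 3, 4) · λ_2 → (4, 8, 2, 5) · λ_3 → (0, 11, 3, 4) · λ_4 → (4, 8, 2, 5) · λ_5 → (4, 8, 2, 5)

The 5 indices split into 2 linkage classes (same alcove rep ⇔ same W_19-dot-orbit):

[[1, 3], [2, 4, 5]]


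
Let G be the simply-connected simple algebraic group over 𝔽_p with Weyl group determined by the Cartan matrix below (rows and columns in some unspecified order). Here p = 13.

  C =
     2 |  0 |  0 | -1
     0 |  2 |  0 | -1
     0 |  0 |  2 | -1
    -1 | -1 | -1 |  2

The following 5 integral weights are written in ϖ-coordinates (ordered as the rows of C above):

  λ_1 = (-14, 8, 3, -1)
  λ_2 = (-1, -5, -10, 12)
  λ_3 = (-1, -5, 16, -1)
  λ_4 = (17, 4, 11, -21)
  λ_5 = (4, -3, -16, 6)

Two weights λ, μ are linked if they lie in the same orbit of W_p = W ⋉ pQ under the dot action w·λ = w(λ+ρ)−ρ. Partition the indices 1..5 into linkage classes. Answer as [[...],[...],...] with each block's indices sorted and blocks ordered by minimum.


D_4 Cartan matrix, 4 simple roots permuted; ρ=(1,1,1,1).

Each λ_j+ρ reduced to Ā_13; 4-tuples below use C's row order:

  λ_1 → (0, 4, 9, 0)
  λ_2 → (0, 4, 9, 0)
  λ_3 → (0, 4, 9, 0)
  λ_4 → (2, 5, 2, 1)
  λ_5 → (2, 5, 2, 1)

Grouping the 5 weights by Ā_13-representative: 2 linkage classes.

[[1, 2, 3], [4, 5]]


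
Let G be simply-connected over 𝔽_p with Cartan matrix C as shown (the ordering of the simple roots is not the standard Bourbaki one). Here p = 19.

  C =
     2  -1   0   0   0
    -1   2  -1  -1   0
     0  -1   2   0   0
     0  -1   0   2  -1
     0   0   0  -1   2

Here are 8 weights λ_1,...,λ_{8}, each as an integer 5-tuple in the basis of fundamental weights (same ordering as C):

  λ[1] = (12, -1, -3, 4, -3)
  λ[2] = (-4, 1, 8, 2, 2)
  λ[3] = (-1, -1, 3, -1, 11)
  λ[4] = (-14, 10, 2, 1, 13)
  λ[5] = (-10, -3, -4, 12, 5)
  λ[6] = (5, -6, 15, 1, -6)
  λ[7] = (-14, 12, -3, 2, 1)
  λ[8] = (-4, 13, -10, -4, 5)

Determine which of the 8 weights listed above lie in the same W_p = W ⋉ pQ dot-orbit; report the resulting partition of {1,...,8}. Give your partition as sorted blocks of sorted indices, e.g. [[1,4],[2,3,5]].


Dynkin diagram of C (from the 8 off-diagonal −1 entries): D_5.

Ā_19 reps of the 8 weights (D_5, coords as presented):

  λ_1 → (11, 2, 0, 1, 2)
  λ_2 → (2, 1, 8, 2, 3)
  λ_3 → (0, 0, 4, 0, 12)
  λ_4 → (2, 1, 8, 2, 3)
  λ_5 → (2, 1, 8, 2, 3)
  λ_6 → (2, 1, 8, 2, 3)
  λ_7 → (11, 2, 0, 1, 2)
  λ_8 → (2, 1, 8, 2, 3)

Linkage partition of the 8 weights (3 classes, p=19):

[[1, 7], [2, 4, 5, 6, 8], [3]]


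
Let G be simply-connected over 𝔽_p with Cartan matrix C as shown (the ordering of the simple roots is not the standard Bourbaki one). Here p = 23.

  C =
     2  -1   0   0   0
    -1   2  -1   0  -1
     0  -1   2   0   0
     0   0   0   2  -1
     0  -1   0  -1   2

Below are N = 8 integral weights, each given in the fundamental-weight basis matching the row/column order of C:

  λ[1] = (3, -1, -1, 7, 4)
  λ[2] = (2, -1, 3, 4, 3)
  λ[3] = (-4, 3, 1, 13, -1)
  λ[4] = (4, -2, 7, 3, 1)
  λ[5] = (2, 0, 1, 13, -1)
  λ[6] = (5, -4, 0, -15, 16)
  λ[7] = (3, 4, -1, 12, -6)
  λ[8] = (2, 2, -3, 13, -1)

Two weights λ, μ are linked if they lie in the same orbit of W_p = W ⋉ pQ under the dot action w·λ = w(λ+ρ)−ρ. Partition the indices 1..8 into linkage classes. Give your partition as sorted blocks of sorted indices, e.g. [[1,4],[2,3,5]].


Root system D_5: the 5×5 matrix C matches after relabeling.

Folding the 8 weights λ_j+ρ into Ā_23 (reps in the given 5-coord order):

  1: (4, 0, 0, 8, 5) · 2: (3, 0, 4, 5, 4) · 3: (3, 1, 2, 14, 0) · 4: (4, 1, 7, 4, 1) · 5: (3, 1, 2, 14, 0) · 6: (3, 1, 2, 14, 0) · 7: (4, 0, 0, 8, 5) · 8: (3, 1, 2, 14, 0)

Partition of {1..8} into 4 W_23-dot-orbits:

[[1, 7], [2], [3, 5, 6, 8], [4]]


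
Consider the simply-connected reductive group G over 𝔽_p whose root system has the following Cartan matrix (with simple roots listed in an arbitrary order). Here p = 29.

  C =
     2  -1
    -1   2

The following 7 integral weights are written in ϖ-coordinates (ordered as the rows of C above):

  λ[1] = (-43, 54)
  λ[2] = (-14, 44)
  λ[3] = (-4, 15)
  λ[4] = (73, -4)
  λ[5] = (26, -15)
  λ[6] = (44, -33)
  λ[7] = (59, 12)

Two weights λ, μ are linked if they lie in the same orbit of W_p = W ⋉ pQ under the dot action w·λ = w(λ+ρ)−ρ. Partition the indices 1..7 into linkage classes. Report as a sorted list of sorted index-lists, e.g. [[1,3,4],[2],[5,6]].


Root system A_2: the 2×2 matrix C matches after relabeling.

Alcove-folded reps (p=29, 7 weights, presented ϖ-order):

  λ_1+ρ ↦ (3, 13) · λ_2+ρ ↦ (3, 13) · λ_3+ρ ↦ (3, 13) · λ_4+ρ ↦ (3, 13) · λ_5+ρ ↦ (13, 14) · λ_6+ρ ↦ (3, 13) · λ_7+ρ ↦ (13, 14)

These 7 weights hit 2 W_29-dot-orbits; sizes (5, 2):

[[1, 2, 3, 4, 6], [5, 7]]


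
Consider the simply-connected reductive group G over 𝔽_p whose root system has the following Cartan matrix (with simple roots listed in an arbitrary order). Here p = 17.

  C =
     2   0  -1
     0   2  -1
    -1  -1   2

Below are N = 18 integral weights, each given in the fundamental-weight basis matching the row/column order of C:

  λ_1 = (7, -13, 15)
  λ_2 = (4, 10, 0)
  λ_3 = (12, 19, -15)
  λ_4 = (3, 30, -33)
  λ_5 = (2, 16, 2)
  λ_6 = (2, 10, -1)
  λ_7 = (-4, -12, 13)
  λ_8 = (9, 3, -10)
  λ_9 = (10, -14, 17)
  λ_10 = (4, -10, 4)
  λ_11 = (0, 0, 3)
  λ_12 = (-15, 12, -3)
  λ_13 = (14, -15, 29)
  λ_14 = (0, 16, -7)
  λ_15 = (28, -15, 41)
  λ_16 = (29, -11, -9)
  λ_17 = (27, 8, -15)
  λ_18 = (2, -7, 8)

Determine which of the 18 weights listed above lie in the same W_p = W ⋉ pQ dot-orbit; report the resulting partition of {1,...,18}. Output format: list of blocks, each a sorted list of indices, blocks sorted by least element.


Dynkin diagram of C (from the 4 off-diagonal −1 entries): A_3.

Folding the 18 weights λ_j+ρ into Ā_17 (reps in the given 3-coord order):

  λ_1+ρ ↦ (1, 5, 4) · λ_2+ρ ↦ (5, 11, 1) · λ_3+ρ ↦ (2, 3, 11) · λ_4+ρ ↦ (2, 3, 11) · λ_5+ρ ↦ (3, 11, 0) · λ_6+ρ ↦ (3, 11, 0) · λ_7+ρ ↦ (3, 11, 0) · λ_8+ρ ↦ (1, 5, 4) · λ_9+ρ ↦ (1, 1, 4) · λ_10+ρ ↦ (1, 5, 4) · λ_11+ρ ↦ (1, 1, 4) · λ_12+ρ ↦ (2, 3, 11) · λ_13+ρ ↦ (2, 3, 11) · λ_14+ρ ↦ (5, 11, 1) · λ_15+ρ ↦ (3, 6, 3) · λ_16+ρ ↦ (1, 5, 4) · λ_17+ρ ↦ (3, 6, 3) · λ_18+ρ ↦ (3, 6, 3)

These 18 weights hit 6 W_17-dot-orbits; sizes (4, 2, 4, 3, 2, 3):

[[1, 8, 10, 16], [2, 14], [3, 4, 12, 13], [5, 6, 7], [9, 11], [15, 17, 18]]


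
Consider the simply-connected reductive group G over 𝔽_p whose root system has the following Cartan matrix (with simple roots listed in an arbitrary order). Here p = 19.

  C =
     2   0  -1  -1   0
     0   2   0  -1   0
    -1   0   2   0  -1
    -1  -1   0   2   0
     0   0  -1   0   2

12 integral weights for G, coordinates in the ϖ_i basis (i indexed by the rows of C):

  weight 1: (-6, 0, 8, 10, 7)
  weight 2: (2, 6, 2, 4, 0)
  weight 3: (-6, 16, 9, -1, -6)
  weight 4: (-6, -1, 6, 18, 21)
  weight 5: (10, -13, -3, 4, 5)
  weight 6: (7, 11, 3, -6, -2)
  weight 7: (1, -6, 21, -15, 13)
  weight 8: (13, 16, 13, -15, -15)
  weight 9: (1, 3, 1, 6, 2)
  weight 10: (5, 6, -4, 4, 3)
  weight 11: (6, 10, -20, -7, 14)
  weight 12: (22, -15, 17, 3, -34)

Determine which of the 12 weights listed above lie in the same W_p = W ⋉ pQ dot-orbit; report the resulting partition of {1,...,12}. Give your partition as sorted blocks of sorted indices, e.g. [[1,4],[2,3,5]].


A_5 Cartan matrix, 5 simple roots permuted; ρ=(1,1,1,1,1).

Folding the 12 weights λ_j+ρ into Ā_19 (reps in the given 5-coord order):

  [1] (5, 4, 4, 2, 3);  [2] (3, 7, 3, 5, 1);  [3] (0, 9, 0, 5, 2);  [4] (0, 9, 0, 5, 2);  [5] (2, 4, 2, 7, 3);  [6] (3, 7, 3, 5, 1);  [7] (0, 9, 0, 5, 2);  [8] (0, 9, 0, 5, 2);  [9] (2, 4, 2, 7, 3);  [10] (3, 7, 3, 5, 1);  [11] (3, 7, 3, 5, 1);  [12] (5, 4, 4, 2, 3)

Grouping the 12 weights by Ā_19-representative: 4 linkage classes.

[[1, 12], [2, 6, 10, 11], [3, 4, 7, 8], [5, 9]]


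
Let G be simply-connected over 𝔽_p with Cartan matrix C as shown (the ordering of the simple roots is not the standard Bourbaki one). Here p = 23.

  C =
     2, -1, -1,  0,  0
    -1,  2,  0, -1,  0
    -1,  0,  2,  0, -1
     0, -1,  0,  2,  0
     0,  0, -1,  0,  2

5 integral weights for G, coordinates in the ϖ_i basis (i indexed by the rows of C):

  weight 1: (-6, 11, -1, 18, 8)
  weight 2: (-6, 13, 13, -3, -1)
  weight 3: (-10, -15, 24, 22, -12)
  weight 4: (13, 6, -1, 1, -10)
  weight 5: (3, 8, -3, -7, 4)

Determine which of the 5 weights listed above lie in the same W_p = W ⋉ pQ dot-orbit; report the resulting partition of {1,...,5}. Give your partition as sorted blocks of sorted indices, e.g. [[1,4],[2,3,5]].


Cartan matrix: type A_5 (|W|=720); un-permuting the 5 rows.

Folding the 5 weights λ_j+ρ into Ā_23 (reps in the given 5-coord order):

  λ_1 → (3, 4, 0, 7, 5)
  λ_2 → (5, 7, 9, 2, 0)
  λ_3 → (5, 7, 9, 2, 0)
  λ_4 → (5, 7, 9, 2, 0)
  λ_5 → (2, 3, 2, 6, 3)

The 5 indices split into 3 linkage classes (same alcove rep ⇔ same W_23-dot-orbit):

[[1], [2, 3, 4], [5]]


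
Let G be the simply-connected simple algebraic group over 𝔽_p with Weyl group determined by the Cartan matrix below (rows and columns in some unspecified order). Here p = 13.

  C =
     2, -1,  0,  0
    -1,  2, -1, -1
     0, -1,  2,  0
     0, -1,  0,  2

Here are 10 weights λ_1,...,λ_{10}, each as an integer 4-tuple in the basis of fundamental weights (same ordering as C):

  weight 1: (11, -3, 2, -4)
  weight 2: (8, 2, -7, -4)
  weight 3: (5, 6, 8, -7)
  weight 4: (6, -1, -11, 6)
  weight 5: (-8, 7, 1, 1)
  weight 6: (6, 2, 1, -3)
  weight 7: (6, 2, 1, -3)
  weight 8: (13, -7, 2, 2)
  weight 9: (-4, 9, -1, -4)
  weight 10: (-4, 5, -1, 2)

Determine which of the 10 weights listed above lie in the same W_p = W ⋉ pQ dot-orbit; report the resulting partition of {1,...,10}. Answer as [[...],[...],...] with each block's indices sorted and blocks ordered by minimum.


Dynkin diagram of C (from the 6 off-diagonal −1 entries): D_4.

Ā_13 reps of the 10 weights (D_4, coords as presented):

  [1] (7, 1, 2, 2)
  [2] (3, 3, 0, 3)
  [3] (3, 3, 0, 3)
  [4] (3, 3, 0, 3)
  [5] (7, 1, 2, 2)
  [6] (7, 1, 2, 2)
  [7] (7, 1, 2, 2)
  [8] (7, 1, 2, 2)
  [9] (3, 3, 0, 3)
  [10] (3, 3, 0, 3)

These 10 weights hit 2 W_13-dot-orbits; sizes (5, 5):

[[1, 5, 6, 7, 8], [2, 3, 4, 9, 10]]


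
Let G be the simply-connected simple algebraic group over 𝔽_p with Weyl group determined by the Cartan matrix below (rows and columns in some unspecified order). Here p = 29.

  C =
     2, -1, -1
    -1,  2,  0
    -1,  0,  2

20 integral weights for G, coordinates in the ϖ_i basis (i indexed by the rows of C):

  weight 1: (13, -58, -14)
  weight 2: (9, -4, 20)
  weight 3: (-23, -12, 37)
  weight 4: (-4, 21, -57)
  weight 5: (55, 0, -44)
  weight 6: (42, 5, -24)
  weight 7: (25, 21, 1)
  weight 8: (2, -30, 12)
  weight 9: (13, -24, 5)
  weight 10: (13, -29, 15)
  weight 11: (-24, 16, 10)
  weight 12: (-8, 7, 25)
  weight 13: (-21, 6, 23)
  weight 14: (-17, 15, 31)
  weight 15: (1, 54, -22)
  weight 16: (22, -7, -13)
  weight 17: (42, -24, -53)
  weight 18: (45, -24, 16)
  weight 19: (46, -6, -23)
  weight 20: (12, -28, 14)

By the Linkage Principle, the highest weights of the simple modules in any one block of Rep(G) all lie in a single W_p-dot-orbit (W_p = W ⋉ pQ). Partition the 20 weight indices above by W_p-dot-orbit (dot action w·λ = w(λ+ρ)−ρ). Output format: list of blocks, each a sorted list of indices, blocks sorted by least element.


Root system A_3: the 3×3 matrix C matches after relabeling.

Alcove-folded reps (p=29, 20 weights, presented ϖ-order):

  λ_1+ρ ↦ (14, 13, 1) · λ_2+ρ ↦ (7, 1, 19) · λ_3+ρ ↦ (7, 13, 4) · λ_4+ρ ↦ (7, 1, 19) · λ_5+ρ ↦ (14, 13, 1) · λ_6+ρ ↦ (6, 14, 3) · λ_7+ρ ↦ (7, 1, 19) · λ_8+ρ ↦ (13, 3, 13) · λ_9+ρ ↦ (6, 14, 3) · λ_10+ρ ↦ (14, 13, 1) · λ_11+ρ ↦ (5, 6, 12) · λ_12+ρ ↦ (7, 1, 19) · λ_13+ρ ↦ (7, 13, 4) · λ_14+ρ ↦ (13, 3, 13) · λ_15+ρ ↦ (7, 1, 19) · λ_16+ρ ↦ (5, 6, 12) · λ_17+ρ ↦ (6, 14, 3) · λ_18+ρ ↦ (5, 6, 12) · λ_19+ρ ↦ (7, 13, 4) · λ_20+ρ ↦ (14, 13, 1)

6 distinct reps among the 20 weights ⇒ 6 W_29-linkage classes:

[[1, 5, 10, 20], [2, 4, 7, 12, 15], [3, 13, 19], [6, 9, 17], [8, 14], [11, 16, 18]]
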